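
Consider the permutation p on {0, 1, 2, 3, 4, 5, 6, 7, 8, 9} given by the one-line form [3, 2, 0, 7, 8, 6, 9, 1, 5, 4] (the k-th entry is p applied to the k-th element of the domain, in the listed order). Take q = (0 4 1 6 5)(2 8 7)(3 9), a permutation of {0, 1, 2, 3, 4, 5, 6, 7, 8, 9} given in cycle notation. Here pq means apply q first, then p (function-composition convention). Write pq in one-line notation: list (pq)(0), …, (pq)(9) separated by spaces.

8 9 5 4 2 3 6 0 1 7

(pq)(x) = p(q(x)). Computing each image: p(q(0)) = p(4) = 8, p(q(1)) = p(6) = 9, p(q(2)) = p(8) = 5, p(q(3)) = p(9) = 4, p(q(4)) = p(1) = 2, p(q(5)) = p(0) = 3, p(q(6)) = p(5) = 6, p(q(7)) = p(2) = 0, p(q(8)) = p(7) = 1, p(q(9)) = p(3) = 7.
Hence pq = [8 9 5 4 2 3 6 0 1 7].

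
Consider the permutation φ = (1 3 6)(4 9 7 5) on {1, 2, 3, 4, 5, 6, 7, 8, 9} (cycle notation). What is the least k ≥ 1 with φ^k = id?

The cycle type of φ is (4, 3, 1, 1).
The order is lcm(4, 3) = 12.

12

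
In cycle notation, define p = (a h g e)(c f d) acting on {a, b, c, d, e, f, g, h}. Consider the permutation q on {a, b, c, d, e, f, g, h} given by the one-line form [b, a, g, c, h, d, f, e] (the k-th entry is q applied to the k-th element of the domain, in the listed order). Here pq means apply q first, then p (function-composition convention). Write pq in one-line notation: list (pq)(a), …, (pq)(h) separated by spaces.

b h e f g c d a

Chase each element through q then p: a → b → b; b → a → h; c → g → e; d → c → f; e → h → g; f → d → c; g → f → d; h → e → a.
Collecting the images, pq = [b h e f g c d a].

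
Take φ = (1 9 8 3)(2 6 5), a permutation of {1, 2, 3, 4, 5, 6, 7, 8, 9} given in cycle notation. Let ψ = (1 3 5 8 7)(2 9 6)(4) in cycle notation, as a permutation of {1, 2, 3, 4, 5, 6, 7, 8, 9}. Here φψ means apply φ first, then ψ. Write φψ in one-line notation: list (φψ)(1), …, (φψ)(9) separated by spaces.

For each element, apply φ then ψ: 1 → 9 → 6; 2 → 6 → 2; 3 → 1 → 3; 4 → 4 → 4; 5 → 2 → 9; 6 → 5 → 8; 7 → 7 → 1; 8 → 3 → 5; 9 → 8 → 7.
So φψ in one-line form is 6 2 3 4 9 8 1 5 7.

6 2 3 4 9 8 1 5 7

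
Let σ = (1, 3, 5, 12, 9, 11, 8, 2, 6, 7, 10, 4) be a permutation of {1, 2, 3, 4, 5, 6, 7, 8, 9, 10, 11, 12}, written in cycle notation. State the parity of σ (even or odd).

The cycle lengths are 12.
A cycle is odd iff its length is even; σ has 1 even-length cycle, so sgn(σ) = (−1)^1 and σ is odd.

odd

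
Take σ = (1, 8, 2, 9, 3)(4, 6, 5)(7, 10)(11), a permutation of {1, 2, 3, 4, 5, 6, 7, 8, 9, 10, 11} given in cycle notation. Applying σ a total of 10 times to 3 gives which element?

3

3 lies in the 5-cycle (1, 8, 2, 9, 3).
On a 5-cycle, σ^5 is the identity, so σ^10 = σ^0 there (10 ≡ 0 mod 5).
So σ^10(3) = 3.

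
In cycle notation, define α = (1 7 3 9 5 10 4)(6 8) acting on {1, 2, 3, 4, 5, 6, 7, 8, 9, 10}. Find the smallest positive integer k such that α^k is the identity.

14

The disjoint cycles have lengths 7, 2, 1.
Since disjoint cycles commute, ord(α) = lcm(7, 2) = 14.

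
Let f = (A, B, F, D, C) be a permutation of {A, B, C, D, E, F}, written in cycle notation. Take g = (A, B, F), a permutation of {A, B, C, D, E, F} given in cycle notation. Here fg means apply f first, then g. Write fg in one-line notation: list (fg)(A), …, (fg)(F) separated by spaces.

Chase each element through f then g: A → B → F; B → F → A; C → A → B; D → C → C; E → E → E; F → D → D.
Collecting the images, fg = [F A B C E D].

F A B C E D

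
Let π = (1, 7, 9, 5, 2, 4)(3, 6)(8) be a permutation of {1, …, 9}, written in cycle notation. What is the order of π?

The disjoint cycles have lengths 6, 2, 1.
The order is lcm(6, 2) = 6.

6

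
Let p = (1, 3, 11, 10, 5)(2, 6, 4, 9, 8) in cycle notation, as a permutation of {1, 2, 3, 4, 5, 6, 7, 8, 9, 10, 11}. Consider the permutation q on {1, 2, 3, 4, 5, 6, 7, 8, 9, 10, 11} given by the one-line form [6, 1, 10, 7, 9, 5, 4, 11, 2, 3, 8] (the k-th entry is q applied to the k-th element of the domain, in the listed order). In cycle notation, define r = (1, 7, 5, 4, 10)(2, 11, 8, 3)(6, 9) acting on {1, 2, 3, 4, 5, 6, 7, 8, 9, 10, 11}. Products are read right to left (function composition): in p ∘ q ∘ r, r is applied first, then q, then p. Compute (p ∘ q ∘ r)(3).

(p ∘ q ∘ r)(3) = p(q(r(3))). r(3) = 2, then q(2) = 1, then p(1) = 3, so the result is 3.

3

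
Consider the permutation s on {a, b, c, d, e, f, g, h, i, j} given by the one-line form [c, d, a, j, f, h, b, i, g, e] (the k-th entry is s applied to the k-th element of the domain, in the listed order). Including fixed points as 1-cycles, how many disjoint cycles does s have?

The cycle decomposition is (a, c)(b, d, j, e, f, h, i, g), which has 2 cycles (counting 1-cycles).

2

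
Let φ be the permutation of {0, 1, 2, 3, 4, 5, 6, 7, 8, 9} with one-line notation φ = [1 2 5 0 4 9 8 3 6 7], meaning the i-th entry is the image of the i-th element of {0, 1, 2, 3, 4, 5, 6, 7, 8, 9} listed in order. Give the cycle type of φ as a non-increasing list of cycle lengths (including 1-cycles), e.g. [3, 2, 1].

The disjoint cycles are (0, 1, 2, 5, 9, 7, 3)(4)(6, 8), with lengths 7, 2, 1 in non-increasing order.

[7, 2, 1]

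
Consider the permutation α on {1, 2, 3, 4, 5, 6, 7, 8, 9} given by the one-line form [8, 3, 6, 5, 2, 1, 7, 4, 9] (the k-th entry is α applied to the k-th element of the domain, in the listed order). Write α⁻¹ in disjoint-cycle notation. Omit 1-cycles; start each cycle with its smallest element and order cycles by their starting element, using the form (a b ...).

(1 6 3 2 5 4 8)

First write α in disjoint cycles: (1 8 4 5 2 3 6).
Reversing each cycle (and rotating so the smallest element leads) gives α⁻¹ = (1 6 3 2 5 4 8).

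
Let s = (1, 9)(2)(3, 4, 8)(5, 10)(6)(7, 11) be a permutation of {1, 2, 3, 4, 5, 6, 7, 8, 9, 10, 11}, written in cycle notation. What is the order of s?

6

The cycle type of s is (3, 2, 2, 2, 1, 1).
Since disjoint cycles commute, ord(s) = lcm(3, 2, 2, 2) = 6.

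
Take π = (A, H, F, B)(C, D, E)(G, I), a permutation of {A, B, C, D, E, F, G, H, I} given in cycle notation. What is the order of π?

The disjoint cycles have lengths 4, 3, 2.
The order is lcm(4, 3, 2) = 12.

12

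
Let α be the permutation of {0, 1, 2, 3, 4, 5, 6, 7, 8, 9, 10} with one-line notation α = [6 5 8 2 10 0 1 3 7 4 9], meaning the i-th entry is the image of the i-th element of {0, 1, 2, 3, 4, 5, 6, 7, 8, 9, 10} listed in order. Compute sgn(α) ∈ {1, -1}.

In disjoint-cycle form the cycle lengths are 4, 4, 3.
A cycle is odd iff its length is even; α has 2 even-length cycles, so sgn(α) = (−1)^2 and α is even.

1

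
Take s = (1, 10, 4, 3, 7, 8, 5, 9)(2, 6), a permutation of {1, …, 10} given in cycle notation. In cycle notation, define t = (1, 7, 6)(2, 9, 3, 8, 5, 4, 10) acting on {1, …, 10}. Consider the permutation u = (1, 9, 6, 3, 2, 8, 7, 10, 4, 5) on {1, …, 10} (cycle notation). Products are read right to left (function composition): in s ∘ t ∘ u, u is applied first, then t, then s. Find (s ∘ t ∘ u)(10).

Chase 10: u(10) = 4; t(4) = 10; s(10) = 4. Hence (s ∘ t ∘ u)(10) = 4.

4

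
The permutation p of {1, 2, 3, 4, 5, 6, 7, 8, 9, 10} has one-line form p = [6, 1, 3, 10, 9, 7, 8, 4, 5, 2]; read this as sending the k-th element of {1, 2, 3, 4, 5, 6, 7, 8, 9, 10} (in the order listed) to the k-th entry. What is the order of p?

14

Decomposing into disjoint cycles gives cycle lengths 7, 2, 1.
The order is lcm(7, 2) = 14.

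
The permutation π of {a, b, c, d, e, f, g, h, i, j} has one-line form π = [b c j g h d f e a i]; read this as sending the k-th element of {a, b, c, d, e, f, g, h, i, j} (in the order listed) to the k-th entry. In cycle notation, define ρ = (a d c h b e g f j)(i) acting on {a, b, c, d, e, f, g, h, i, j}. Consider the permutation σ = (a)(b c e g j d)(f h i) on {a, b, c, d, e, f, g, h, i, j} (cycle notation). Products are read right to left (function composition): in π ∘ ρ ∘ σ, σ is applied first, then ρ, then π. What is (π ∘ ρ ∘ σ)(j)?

(π ∘ ρ ∘ σ)(j) = π(ρ(σ(j))). σ(j) = d, then ρ(d) = c, then π(c) = j, so the result is j.

j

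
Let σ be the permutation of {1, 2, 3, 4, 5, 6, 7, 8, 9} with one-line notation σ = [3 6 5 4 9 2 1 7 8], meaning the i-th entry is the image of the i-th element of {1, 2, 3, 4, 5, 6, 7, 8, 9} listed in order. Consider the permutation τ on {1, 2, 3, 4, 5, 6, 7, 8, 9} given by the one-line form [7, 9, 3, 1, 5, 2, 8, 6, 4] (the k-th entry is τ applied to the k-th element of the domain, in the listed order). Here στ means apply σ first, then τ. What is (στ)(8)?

(στ)(8) = τ(σ(8)). σ(8) = 7, then τ(7) = 8. So (στ)(8) = 8.

8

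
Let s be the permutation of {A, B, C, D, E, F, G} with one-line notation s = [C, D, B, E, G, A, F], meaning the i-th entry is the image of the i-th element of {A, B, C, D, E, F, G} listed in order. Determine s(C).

B

C is element number 3 of the domain, and entry number 3 of the one-line form is B, so s(C) = B.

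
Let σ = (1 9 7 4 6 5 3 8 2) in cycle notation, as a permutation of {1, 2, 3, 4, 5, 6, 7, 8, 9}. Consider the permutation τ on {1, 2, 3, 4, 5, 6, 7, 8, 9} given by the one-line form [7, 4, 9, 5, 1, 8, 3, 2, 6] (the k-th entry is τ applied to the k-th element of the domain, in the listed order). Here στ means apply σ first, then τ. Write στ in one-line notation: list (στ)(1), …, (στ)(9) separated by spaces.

Chase each element through σ then τ: 1 → 9 → 6; 2 → 1 → 7; 3 → 8 → 2; 4 → 6 → 8; 5 → 3 → 9; 6 → 5 → 1; 7 → 4 → 5; 8 → 2 → 4; 9 → 7 → 3.
Collecting the images, στ = [6 7 2 8 9 1 5 4 3].

6 7 2 8 9 1 5 4 3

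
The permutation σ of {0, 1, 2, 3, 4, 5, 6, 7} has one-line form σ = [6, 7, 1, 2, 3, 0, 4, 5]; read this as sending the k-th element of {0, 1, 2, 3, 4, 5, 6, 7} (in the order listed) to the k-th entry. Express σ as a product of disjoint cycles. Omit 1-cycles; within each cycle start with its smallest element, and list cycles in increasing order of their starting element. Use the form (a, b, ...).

(0, 6, 4, 3, 2, 1, 7, 5)

From 0: 0 → 6 → 4 → 3 → 2 → 1 → 7 → 5 → 0, closing the cycle (0, 6, 4, 3, 2, 1, 7, 5).
Repeating from the next unused element and collecting all non-trivial cycles gives (0, 6, 4, 3, 2, 1, 7, 5).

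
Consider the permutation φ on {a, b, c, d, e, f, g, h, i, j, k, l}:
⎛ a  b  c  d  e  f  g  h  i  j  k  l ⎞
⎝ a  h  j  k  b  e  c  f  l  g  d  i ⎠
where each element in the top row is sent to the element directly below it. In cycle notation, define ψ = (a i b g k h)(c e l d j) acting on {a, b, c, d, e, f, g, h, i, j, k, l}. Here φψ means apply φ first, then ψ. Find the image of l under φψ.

First apply φ: φ(l) = i, then ψ(i) = b. Thus (φψ)(l) = b.

b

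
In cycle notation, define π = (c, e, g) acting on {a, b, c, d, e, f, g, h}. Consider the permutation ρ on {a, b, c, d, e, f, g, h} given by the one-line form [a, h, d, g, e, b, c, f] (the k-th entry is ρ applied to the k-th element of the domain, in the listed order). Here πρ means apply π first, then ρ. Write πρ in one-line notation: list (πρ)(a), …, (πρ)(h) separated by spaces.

(πρ)(x) = ρ(π(x)). Computing each image: ρ(π(a)) = ρ(a) = a, ρ(π(b)) = ρ(b) = h, ρ(π(c)) = ρ(e) = e, ρ(π(d)) = ρ(d) = g, ρ(π(e)) = ρ(g) = c, ρ(π(f)) = ρ(f) = b, ρ(π(g)) = ρ(c) = d, ρ(π(h)) = ρ(h) = f.
Hence πρ = [a h e g c b d f].

a h e g c b d f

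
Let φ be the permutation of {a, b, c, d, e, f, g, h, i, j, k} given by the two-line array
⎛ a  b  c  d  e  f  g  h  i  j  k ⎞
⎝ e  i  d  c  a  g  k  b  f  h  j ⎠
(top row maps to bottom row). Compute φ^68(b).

Tracing b → i → … returns to b after 7 steps, so b lies in a 7-cycle (b, i, f, g, k, j, h).
Powers repeat with period 7 on this cycle, and 68 mod 7 = 5, so φ^68(b) = φ^5(b).
Stepping 5 places around the cycle: b → i → f → g → k → j.

j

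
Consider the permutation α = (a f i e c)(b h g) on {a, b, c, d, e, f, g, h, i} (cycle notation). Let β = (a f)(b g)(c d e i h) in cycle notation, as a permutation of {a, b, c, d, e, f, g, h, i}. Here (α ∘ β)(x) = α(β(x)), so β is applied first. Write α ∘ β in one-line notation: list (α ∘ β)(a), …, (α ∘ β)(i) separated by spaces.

i b d c e f h a g

(α ∘ β)(x) = α(β(x)). Computing each image: α(β(a)) = α(f) = i, α(β(b)) = α(g) = b, α(β(c)) = α(d) = d, α(β(d)) = α(e) = c, α(β(e)) = α(i) = e, α(β(f)) = α(a) = f, α(β(g)) = α(b) = h, α(β(h)) = α(c) = a, α(β(i)) = α(h) = g.
Hence α ∘ β = [i b d c e f h a g].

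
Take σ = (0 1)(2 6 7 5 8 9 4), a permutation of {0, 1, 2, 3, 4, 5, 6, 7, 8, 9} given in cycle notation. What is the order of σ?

The disjoint cycles have lengths 7, 2, 1.
The order of σ is the least common multiple of its cycle lengths: lcm(7, 2) = 14.

14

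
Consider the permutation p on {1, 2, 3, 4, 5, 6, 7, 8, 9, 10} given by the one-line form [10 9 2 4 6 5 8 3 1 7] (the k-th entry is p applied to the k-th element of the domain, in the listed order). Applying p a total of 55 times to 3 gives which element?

Tracing 3 → 2 → … returns to 3 after 7 steps, so 3 lies in a 7-cycle (1 10 7 8 3 2 9).
Since the cycle has length 7, p^55 acts on it the same as p^6 (55 mod 7 = 6).
Stepping 6 places around the cycle: 3 → 2 → 9 → 1 → 10 → 7 → 8.

8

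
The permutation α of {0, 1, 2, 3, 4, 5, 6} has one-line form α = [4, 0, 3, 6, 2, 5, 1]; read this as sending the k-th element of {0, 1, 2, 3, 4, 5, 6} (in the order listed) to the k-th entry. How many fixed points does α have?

1

The fixed points (elements with α(x) = x) are {5}, so there is 1.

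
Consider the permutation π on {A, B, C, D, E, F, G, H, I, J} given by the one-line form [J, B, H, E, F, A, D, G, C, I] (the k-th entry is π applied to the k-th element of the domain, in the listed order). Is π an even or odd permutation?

In disjoint-cycle form the cycle lengths are 9, 1.
A cycle of length ℓ contributes ℓ−1 transpositions, so π is a product of 8 transpositions — even.

even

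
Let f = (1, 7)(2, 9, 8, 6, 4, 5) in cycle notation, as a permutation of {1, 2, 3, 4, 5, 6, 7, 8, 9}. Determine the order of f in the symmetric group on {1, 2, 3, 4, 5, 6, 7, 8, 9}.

6

The cycle type of f is (6, 2, 1).
The order is lcm(6, 2) = 6.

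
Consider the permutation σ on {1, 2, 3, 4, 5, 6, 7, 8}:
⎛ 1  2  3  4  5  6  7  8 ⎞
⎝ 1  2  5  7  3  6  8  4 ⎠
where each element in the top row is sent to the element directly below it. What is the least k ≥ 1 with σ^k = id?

The disjoint-cycle form of σ has cycle lengths 3, 2, 1, 1, 1.
The order of σ is the least common multiple of its cycle lengths: lcm(3, 2) = 6.

6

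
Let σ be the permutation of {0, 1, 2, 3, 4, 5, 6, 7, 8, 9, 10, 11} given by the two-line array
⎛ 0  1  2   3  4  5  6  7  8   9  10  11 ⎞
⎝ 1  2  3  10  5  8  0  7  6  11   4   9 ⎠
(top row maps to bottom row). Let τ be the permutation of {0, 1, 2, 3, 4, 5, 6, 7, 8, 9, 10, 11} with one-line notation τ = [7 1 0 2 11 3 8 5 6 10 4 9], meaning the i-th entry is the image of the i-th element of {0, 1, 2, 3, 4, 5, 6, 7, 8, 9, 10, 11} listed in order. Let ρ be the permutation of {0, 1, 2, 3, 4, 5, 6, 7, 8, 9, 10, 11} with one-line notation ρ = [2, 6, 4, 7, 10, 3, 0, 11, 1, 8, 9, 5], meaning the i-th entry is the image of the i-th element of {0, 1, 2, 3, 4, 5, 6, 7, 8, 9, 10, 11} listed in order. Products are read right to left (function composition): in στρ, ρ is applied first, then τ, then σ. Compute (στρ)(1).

(στρ)(1) = σ(τ(ρ(1))). ρ(1) = 6, then τ(6) = 8, then σ(8) = 6, so the result is 6.

6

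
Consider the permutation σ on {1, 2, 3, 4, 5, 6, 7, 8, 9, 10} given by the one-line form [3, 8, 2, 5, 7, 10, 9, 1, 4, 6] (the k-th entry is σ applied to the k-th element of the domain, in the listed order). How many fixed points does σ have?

No element satisfies σ(x) = x, so there are 0 fixed points.

0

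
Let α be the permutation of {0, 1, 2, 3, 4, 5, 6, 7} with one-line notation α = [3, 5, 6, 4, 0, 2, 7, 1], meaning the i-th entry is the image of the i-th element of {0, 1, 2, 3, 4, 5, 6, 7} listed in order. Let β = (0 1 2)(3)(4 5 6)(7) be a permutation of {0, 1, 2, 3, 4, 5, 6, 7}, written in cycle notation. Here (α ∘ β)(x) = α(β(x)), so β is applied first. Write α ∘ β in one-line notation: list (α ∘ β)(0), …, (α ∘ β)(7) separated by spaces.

5 6 3 4 2 7 0 1

Chase each element through β then α: 0 → 1 → 5; 1 → 2 → 6; 2 → 0 → 3; 3 → 3 → 4; 4 → 5 → 2; 5 → 6 → 7; 6 → 4 → 0; 7 → 7 → 1.
So α ∘ β in one-line form is 5 6 3 4 2 7 0 1.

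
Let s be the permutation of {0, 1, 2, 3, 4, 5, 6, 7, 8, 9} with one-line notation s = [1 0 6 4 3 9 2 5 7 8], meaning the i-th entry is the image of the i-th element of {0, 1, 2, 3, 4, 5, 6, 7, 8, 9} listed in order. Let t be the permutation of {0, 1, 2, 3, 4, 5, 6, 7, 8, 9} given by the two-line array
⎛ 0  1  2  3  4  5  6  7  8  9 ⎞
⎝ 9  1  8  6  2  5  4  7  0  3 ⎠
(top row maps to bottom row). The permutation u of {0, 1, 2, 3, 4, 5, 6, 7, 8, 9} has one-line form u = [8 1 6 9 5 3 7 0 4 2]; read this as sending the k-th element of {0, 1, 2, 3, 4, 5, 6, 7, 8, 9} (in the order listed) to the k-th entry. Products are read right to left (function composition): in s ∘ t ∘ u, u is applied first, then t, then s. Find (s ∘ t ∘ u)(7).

Chase 7: u(7) = 0; t(0) = 9; s(9) = 8. Hence (s ∘ t ∘ u)(7) = 8.

8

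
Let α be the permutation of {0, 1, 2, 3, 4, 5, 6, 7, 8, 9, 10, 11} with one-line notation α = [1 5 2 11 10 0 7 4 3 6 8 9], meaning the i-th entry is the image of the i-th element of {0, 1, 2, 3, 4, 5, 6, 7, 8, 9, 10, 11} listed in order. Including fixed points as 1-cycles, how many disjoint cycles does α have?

3

The cycle decomposition is (0, 1, 5)(2)(3, 11, 9, 6, 7, 4, 10, 8), which has 3 cycles (counting 1-cycles).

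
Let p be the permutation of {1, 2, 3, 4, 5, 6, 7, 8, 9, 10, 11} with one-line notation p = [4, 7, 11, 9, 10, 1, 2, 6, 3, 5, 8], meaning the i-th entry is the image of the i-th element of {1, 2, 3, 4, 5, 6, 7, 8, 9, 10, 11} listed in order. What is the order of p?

The disjoint-cycle form of p has cycle lengths 7, 2, 2.
The order is lcm(7, 2, 2) = 14.

14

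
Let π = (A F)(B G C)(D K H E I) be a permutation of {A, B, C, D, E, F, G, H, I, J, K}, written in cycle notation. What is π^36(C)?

C lies in the 3-cycle (B G C).
Powers repeat with period 3 on this cycle, and 36 mod 3 = 0, so π^36(C) = π^0(C).
So π^36(C) = C.

C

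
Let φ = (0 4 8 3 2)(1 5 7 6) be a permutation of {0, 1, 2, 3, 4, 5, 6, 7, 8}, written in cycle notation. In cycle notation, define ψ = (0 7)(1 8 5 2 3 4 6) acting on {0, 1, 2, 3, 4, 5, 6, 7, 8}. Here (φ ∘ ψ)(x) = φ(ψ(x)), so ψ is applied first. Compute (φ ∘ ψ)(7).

First apply ψ: ψ(7) = 0, then φ(0) = 4. Thus (φ ∘ ψ)(7) = 4.

4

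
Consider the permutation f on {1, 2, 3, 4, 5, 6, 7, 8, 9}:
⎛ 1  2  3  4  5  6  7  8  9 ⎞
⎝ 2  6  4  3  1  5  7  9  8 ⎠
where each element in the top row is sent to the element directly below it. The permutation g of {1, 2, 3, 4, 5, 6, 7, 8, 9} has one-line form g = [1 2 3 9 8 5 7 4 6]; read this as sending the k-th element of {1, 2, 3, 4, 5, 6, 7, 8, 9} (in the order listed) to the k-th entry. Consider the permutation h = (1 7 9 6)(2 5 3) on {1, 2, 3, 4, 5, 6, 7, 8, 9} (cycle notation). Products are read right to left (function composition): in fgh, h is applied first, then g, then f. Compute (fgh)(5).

4

Apply the permutations in order: h(5) = 3, then g(3) = 3, then f(3) = 4. So (fgh)(5) = 4.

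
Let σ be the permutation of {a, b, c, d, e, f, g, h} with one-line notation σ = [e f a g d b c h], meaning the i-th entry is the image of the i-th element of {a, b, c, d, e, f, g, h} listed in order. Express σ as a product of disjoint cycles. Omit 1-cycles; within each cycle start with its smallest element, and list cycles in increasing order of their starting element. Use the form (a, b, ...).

From a: a → e → d → g → c → a, closing the cycle (a, e, d, g, c).
Continuing from each remaining unvisited element yields (a, e, d, g, c)(b, f).

(a, e, d, g, c)(b, f)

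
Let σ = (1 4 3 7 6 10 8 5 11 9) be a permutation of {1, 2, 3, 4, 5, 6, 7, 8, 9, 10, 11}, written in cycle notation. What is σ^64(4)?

4 lies in the 10-cycle (1 4 3 7 6 10 8 5 11 9).
Powers repeat with period 10 on this cycle, and 64 mod 10 = 4, so σ^64(4) = σ^4(4).
Stepping 4 places around the cycle: 4 → 3 → 7 → 6 → 10.

10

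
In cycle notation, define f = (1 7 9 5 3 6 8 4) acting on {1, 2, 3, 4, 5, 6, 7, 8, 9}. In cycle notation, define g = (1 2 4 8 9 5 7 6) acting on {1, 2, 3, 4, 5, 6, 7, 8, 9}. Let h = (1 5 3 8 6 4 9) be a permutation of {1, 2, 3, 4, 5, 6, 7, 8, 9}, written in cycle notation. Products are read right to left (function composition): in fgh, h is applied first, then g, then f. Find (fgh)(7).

(fgh)(7) = f(g(h(7))). h(7) = 7, then g(7) = 6, then f(6) = 8, so the result is 8.

8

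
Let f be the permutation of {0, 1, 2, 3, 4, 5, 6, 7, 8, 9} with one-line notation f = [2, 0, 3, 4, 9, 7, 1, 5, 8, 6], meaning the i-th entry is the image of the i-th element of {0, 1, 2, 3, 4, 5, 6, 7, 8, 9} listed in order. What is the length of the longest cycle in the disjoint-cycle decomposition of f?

7

Decomposing into disjoint cycles gives (0 2 3 4 9 6 1)(5 7); the longest has length 7.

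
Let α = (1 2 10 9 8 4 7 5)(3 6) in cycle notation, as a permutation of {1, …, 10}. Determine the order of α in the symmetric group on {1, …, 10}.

The cycle type of α is (8, 2).
Since disjoint cycles commute, ord(α) = lcm(8, 2) = 8.

8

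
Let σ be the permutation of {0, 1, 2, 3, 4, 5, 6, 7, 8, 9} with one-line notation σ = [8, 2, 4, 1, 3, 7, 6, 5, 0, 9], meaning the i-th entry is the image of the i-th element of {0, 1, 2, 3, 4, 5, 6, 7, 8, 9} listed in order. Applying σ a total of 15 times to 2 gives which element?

Tracing 2 → 4 → … returns to 2 after 4 steps, so 2 lies in a 4-cycle (1 2 4 3).
Powers repeat with period 4 on this cycle, and 15 mod 4 = 3, so σ^15(2) = σ^3(2).
Advancing 3 steps from 2: 2 → 4 → 3 → 1.

1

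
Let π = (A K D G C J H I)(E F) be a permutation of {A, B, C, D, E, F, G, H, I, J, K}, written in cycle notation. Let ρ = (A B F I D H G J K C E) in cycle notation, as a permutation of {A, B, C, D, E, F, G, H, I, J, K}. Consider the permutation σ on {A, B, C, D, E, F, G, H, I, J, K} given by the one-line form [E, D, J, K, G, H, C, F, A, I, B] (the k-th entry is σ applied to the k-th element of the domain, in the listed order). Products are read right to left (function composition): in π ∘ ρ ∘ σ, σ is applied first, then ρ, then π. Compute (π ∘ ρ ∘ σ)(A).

K

(π ∘ ρ ∘ σ)(A) = π(ρ(σ(A))). σ(A) = E, then ρ(E) = A, then π(A) = K, so the result is K.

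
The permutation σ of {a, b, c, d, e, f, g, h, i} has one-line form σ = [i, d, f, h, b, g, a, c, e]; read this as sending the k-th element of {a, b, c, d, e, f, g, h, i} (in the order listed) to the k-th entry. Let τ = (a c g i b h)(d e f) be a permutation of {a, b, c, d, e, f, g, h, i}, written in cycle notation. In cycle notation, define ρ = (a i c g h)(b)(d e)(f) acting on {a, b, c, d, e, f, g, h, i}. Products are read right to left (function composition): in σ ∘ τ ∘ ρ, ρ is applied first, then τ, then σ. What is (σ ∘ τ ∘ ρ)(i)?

a

Apply the permutations in order: ρ(i) = c, then τ(c) = g, then σ(g) = a. So (σ ∘ τ ∘ ρ)(i) = a.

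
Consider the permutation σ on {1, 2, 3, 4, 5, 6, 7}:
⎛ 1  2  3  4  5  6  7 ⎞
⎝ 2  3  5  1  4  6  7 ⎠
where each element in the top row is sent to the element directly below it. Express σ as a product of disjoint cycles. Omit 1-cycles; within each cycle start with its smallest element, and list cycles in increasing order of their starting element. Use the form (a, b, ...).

(1, 2, 3, 5, 4)

Start at 1 and follow images: 1 → 2 → 3 → 5 → 4 → 1, giving the cycle (1, 2, 3, 5, 4).
Repeating from the next unused element and collecting all non-trivial cycles gives (1, 2, 3, 5, 4).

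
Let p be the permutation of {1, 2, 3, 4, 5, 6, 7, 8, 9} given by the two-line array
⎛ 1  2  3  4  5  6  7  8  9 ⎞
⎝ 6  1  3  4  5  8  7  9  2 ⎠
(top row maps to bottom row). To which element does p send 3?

The entry below 3 in the array is 3, so p(3) = 3.

3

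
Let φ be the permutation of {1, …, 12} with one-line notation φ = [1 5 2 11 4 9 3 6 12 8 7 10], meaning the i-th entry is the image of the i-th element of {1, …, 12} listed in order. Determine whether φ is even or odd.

odd

In disjoint-cycle form the cycle lengths are 6, 5, 1.
A cycle of length ℓ contributes ℓ−1 transpositions, so φ is a product of 5 + 4 = 9 transpositions — odd.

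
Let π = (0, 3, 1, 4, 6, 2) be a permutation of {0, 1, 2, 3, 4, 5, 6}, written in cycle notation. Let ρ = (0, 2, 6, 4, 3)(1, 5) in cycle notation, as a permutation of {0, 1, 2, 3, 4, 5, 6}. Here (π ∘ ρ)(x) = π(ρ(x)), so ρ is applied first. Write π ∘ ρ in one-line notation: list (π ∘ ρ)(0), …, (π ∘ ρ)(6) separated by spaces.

0 5 2 3 1 4 6

(π ∘ ρ)(x) = π(ρ(x)). Computing each image: π(ρ(0)) = π(2) = 0, π(ρ(1)) = π(5) = 5, π(ρ(2)) = π(6) = 2, π(ρ(3)) = π(0) = 3, π(ρ(4)) = π(3) = 1, π(ρ(5)) = π(1) = 4, π(ρ(6)) = π(4) = 6.
Hence π ∘ ρ = [0 5 2 3 1 4 6].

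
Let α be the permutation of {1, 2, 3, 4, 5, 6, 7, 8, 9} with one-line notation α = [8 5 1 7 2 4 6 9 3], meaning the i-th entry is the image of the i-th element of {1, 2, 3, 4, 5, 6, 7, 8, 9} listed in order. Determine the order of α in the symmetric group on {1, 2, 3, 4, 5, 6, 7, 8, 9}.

12

Decomposing into disjoint cycles gives cycle lengths 4, 3, 2.
Since disjoint cycles commute, ord(α) = lcm(4, 3, 2) = 12.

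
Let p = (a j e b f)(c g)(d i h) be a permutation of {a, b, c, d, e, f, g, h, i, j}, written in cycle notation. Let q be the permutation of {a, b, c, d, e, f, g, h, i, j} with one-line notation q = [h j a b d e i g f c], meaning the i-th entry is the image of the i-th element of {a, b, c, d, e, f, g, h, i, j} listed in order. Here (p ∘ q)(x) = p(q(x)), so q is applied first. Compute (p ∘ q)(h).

q(h) = g, then p(g) = c; composing gives (p ∘ q)(h) = c.

c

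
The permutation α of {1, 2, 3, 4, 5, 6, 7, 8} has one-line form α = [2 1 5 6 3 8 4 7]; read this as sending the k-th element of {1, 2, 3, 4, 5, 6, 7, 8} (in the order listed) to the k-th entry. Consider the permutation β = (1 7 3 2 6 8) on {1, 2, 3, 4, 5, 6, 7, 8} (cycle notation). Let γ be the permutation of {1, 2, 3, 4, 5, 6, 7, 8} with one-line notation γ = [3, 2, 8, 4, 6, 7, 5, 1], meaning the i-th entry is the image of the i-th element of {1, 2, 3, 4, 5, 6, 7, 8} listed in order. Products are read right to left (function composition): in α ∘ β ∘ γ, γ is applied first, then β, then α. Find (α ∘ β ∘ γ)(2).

Apply the permutations in order: γ(2) = 2, then β(2) = 6, then α(6) = 8. So (α ∘ β ∘ γ)(2) = 8.

8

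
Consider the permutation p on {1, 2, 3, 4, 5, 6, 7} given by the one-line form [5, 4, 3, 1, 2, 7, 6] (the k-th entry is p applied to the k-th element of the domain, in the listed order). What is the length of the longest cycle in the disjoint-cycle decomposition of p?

Decomposing into disjoint cycles gives (1 5 2 4)(6 7); the longest has length 4.

4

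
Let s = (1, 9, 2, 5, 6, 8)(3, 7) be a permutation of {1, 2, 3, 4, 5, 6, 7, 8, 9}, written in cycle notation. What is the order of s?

6

The disjoint cycles have lengths 6, 2, 1.
The order of s is the least common multiple of its cycle lengths: lcm(6, 2) = 6.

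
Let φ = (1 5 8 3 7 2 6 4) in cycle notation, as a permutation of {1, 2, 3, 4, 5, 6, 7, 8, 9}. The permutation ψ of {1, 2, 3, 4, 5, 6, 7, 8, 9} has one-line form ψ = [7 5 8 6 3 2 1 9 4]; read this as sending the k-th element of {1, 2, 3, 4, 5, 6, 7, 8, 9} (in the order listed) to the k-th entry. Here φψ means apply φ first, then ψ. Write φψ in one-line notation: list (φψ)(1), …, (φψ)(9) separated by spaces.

(φψ)(x) = ψ(φ(x)). Computing each image: ψ(φ(1)) = ψ(5) = 3, ψ(φ(2)) = ψ(6) = 2, ψ(φ(3)) = ψ(7) = 1, ψ(φ(4)) = ψ(1) = 7, ψ(φ(5)) = ψ(8) = 9, ψ(φ(6)) = ψ(4) = 6, ψ(φ(7)) = ψ(2) = 5, ψ(φ(8)) = ψ(3) = 8, ψ(φ(9)) = ψ(9) = 4.
Hence φψ = [3 2 1 7 9 6 5 8 4].

3 2 1 7 9 6 5 8 4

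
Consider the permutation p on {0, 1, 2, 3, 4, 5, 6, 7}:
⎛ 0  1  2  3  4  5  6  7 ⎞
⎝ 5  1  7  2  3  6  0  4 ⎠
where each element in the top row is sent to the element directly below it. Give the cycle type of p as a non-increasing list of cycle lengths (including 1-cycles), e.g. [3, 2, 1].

The disjoint cycles are (0, 5, 6)(1)(2, 7, 4, 3), with lengths 4, 3, 1 in non-increasing order.

[4, 3, 1]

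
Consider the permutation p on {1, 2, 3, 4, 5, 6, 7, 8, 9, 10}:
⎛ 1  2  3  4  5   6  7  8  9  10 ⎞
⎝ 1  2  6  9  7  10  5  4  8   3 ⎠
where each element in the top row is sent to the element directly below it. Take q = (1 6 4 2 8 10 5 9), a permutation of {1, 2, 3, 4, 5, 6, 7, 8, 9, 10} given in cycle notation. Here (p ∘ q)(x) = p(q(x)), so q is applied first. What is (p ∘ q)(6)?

q(6) = 4, then p(4) = 9; composing gives (p ∘ q)(6) = 9.

9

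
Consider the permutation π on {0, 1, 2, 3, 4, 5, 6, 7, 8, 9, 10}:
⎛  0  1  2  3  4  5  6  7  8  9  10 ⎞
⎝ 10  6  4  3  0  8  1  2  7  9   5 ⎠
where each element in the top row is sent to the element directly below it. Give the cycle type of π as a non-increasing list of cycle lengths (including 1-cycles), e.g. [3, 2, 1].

[7, 2, 1, 1]

The disjoint cycles are (0, 10, 5, 8, 7, 2, 4)(1, 6)(3)(9), with lengths 7, 2, 1, 1 in non-increasing order.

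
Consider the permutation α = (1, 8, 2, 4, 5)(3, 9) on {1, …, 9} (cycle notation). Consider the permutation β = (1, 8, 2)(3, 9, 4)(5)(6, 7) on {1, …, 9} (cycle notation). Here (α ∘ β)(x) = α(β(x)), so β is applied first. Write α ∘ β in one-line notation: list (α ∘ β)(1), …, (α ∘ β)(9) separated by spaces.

2 8 3 9 1 7 6 4 5

For each element, apply β then α: 1 → 8 → 2; 2 → 1 → 8; 3 → 9 → 3; 4 → 3 → 9; 5 → 5 → 1; 6 → 7 → 7; 7 → 6 → 6; 8 → 2 → 4; 9 → 4 → 5.
So α ∘ β in one-line form is 2 8 3 9 1 7 6 4 5.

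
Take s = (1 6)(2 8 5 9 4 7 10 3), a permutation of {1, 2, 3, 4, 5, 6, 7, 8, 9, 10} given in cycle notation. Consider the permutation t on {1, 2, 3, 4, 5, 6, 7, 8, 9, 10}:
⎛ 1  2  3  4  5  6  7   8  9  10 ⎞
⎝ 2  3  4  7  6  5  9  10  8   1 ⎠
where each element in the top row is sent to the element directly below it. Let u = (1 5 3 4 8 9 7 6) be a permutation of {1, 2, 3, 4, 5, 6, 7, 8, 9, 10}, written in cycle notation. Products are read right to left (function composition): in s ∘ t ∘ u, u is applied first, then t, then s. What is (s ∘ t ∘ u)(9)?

(s ∘ t ∘ u)(9) = s(t(u(9))). u(9) = 7, then t(7) = 9, then s(9) = 4, so the result is 4.

4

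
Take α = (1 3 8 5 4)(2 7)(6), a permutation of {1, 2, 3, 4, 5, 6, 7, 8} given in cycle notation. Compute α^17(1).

1 lies in the 5-cycle (1 3 8 5 4).
On a 5-cycle, α^5 is the identity, so α^17 = α^2 there (17 ≡ 2 mod 5).
Advancing 2 steps from 1: 1 → 3 → 8.

8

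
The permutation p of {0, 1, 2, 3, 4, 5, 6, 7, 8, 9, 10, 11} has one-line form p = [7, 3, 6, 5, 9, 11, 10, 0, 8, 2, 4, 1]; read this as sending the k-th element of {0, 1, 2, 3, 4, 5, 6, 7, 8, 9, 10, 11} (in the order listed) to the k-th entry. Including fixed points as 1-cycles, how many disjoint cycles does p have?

The cycle decomposition is (0, 7)(1, 3, 5, 11)(2, 6, 10, 4, 9)(8), which has 4 cycles (counting 1-cycles).

4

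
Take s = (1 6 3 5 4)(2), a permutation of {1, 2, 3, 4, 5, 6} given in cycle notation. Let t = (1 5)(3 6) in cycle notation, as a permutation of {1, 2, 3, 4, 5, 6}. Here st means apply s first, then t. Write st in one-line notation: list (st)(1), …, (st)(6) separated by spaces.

Chase each element through s then t: 1 → 6 → 3; 2 → 2 → 2; 3 → 5 → 1; 4 → 1 → 5; 5 → 4 → 4; 6 → 3 → 6.
So st in one-line form is 3 2 1 5 4 6.

3 2 1 5 4 6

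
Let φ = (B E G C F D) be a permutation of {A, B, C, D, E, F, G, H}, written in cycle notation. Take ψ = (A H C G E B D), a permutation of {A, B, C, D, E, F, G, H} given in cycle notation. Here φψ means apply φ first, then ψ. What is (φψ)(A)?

H

(φψ)(A) = ψ(φ(A)). φ(A) = A, then ψ(A) = H. So (φψ)(A) = H.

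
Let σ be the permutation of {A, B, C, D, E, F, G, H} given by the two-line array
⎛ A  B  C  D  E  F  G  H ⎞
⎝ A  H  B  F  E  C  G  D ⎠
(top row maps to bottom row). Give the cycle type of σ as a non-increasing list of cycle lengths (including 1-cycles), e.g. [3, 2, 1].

The disjoint cycles are (A)(B H D F C)(E)(G), with lengths 5, 1, 1, 1 in non-increasing order.

[5, 1, 1, 1]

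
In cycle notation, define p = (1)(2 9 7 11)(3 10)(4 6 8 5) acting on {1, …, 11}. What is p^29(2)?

2 lies in the 4-cycle (2 9 7 11).
Powers repeat with period 4 on this cycle, and 29 mod 4 = 1, so p^29(2) = p^1(2).
Stepping 1 place around the cycle: 2 → 9.

9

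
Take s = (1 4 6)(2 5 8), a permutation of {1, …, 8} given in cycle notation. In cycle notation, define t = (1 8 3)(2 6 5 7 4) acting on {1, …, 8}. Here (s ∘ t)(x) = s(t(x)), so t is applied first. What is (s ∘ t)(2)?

t(2) = 6, then s(6) = 1; composing gives (s ∘ t)(2) = 1.

1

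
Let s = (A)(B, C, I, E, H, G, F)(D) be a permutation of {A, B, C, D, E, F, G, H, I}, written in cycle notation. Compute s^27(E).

E lies in the 7-cycle (B, C, I, E, H, G, F).
Powers repeat with period 7 on this cycle, and 27 mod 7 = 6, so s^27(E) = s^6(E).
Stepping 6 places around the cycle: E → H → G → F → B → C → I.

I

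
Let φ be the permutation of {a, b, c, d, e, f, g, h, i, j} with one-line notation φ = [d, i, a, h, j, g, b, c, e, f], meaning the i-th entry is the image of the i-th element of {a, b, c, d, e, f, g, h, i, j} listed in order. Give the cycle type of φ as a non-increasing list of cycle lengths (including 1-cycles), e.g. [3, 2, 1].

[6, 4]

The disjoint cycles are (a, d, h, c)(b, i, e, j, f, g), with lengths 6, 4 in non-increasing order.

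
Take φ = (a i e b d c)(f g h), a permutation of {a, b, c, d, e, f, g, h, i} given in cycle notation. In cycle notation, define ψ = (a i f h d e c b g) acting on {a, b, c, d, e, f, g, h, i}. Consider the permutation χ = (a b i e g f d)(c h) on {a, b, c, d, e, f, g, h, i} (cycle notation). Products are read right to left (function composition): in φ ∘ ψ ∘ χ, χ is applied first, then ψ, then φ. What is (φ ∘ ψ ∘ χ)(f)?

b

Chase f: χ(f) = d; ψ(d) = e; φ(e) = b. Hence (φ ∘ ψ ∘ χ)(f) = b.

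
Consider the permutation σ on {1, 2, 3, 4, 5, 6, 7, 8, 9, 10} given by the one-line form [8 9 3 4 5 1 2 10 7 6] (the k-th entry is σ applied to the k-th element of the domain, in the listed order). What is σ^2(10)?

1

Tracing 10 → 6 → … returns to 10 after 4 steps, so 10 lies in a 4-cycle (1, 8, 10, 6).
Stepping 2 places around the cycle: 10 → 6 → 1.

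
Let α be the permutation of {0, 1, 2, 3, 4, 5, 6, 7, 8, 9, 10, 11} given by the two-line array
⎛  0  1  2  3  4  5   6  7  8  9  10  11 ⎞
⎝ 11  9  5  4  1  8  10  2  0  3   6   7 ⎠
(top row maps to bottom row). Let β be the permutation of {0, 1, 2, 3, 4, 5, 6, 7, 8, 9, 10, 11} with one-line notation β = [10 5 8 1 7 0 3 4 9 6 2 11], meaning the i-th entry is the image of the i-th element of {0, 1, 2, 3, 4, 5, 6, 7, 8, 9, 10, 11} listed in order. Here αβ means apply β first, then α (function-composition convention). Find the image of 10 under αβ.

First apply β: β(10) = 2, then α(2) = 5. Thus (αβ)(10) = 5.

5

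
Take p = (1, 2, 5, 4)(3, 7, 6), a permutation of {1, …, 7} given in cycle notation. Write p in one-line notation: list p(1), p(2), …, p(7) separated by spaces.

Reading each image from the cycles: 1→2, 2→5, 3→7, 4→1, 5→4, 6→3, 7→6.
Listing these in domain order gives 2 5 7 1 4 3 6.

2 5 7 1 4 3 6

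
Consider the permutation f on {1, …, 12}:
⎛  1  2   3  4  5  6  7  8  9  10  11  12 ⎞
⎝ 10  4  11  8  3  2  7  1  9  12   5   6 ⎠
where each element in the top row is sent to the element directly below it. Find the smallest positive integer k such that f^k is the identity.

Writing f as disjoint cycles, the cycle lengths are 7, 3, 1, 1.
The order of f is the least common multiple of its cycle lengths: lcm(7, 3) = 21.

21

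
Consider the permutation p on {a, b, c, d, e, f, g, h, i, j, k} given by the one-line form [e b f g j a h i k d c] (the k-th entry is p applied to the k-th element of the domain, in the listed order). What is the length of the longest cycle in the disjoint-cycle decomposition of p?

10

Decomposing into disjoint cycles gives (a e j d g h i k c f); the longest has length 10.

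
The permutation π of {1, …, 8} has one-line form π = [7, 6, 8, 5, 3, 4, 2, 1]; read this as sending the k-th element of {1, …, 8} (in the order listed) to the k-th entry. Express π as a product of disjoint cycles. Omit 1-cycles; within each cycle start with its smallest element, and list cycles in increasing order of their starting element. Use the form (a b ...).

(1 7 2 6 4 5 3 8)

Start at 1 and follow images: 1 → 7 → 2 → 6 → 4 → 5 → 3 → 8 → 1, giving the cycle (1 7 2 6 4 5 3 8).
Repeating from the next unused element and collecting all non-trivial cycles gives (1 7 2 6 4 5 3 8).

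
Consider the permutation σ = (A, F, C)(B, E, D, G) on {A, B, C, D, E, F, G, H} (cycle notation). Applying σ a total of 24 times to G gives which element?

G lies in the 4-cycle (B, E, D, G).
Powers repeat with period 4 on this cycle, and 24 mod 4 = 0, so σ^24(G) = σ^0(G).
So σ^24(G) = G.

G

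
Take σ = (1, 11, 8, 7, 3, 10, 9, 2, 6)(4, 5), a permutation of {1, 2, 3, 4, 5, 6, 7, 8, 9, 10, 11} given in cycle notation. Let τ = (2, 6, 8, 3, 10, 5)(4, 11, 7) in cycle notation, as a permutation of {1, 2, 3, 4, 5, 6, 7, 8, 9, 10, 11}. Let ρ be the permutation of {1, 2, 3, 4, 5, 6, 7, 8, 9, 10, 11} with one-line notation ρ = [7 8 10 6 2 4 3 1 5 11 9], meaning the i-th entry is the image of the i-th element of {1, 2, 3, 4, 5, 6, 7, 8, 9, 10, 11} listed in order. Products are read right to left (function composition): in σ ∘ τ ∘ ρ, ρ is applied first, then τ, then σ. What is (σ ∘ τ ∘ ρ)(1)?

5

(σ ∘ τ ∘ ρ)(1) = σ(τ(ρ(1))). ρ(1) = 7, then τ(7) = 4, then σ(4) = 5, so the result is 5.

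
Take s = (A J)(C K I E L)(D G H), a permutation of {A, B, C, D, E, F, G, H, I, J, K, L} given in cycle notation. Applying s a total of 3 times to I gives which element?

C

I lies in the 5-cycle (C K I E L).
Stepping 3 places around the cycle: I → E → L → C.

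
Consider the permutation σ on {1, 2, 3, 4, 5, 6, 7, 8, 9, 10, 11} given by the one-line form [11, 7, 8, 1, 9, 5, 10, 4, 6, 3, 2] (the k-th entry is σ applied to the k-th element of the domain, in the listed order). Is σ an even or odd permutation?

In disjoint-cycle form the cycle lengths are 8, 3.
A cycle of length ℓ contributes ℓ−1 transpositions, so σ is a product of 7 + 2 = 9 transpositions — odd.

odd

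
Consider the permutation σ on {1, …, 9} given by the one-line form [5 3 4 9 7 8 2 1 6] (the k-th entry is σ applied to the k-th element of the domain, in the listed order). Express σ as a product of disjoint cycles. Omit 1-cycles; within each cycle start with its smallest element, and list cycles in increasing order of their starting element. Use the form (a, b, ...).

(1, 5, 7, 2, 3, 4, 9, 6, 8)

From 1: 1 → 5 → 7 → 2 → 3 → 4 → 9 → 6 → 8 → 1, closing the cycle (1, 5, 7, 2, 3, 4, 9, 6, 8).
Repeating from the next unused element and collecting all non-trivial cycles gives (1, 5, 7, 2, 3, 4, 9, 6, 8).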